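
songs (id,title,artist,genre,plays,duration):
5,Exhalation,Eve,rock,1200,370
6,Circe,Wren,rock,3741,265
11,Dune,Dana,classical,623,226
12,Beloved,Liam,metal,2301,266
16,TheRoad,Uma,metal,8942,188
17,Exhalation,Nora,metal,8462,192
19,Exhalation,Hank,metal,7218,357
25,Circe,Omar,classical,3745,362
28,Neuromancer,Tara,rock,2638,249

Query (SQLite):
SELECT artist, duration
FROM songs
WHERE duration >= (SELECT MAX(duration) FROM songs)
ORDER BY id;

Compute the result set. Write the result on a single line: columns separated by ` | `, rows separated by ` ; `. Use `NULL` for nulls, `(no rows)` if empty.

Eve | 370

Scalar subquery: MAX(duration) over all songs rows = 370.
Keep rows where duration >= that value.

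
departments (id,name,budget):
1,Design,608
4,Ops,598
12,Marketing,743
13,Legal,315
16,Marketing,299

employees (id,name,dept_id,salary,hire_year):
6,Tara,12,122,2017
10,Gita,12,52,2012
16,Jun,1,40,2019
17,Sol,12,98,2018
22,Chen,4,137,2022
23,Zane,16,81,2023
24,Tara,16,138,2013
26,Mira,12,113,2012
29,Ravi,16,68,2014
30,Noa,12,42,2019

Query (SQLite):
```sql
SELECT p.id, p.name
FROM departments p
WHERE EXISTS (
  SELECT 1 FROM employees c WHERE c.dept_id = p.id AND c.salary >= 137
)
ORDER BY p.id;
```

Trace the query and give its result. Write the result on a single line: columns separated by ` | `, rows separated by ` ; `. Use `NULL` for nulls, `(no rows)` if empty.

For each departments row, check whether any employees with matching dept_id has salary >= 137.
Keep rows where that is true.

4 | Ops ; 16 | Marketing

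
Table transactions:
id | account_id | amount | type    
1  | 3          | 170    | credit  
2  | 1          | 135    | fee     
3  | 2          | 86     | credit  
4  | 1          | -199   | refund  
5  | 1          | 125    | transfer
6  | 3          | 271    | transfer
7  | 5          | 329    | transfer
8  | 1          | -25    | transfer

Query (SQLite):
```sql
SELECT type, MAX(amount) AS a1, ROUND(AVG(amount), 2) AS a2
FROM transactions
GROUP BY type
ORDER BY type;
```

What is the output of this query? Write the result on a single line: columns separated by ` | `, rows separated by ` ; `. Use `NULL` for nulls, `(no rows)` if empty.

Group transactions by type.
Per group compute: MAX(amount), ROUND(AVG(amount), 2).
  credit: ids {1, 3} → MAX(amount)=170, ROUND(AVG(amount), 2)=128
  fee: ids {2} → MAX(amount)=135, ROUND(AVG(amount), 2)=135
  refund: ids {4} → MAX(amount)=-199, ROUND(AVG(amount), 2)=-199
  transfer: ids {5, 6, 7, 8} → MAX(amount)=329, ROUND(AVG(amount), 2)=175

credit | 170 | 128 ; fee | 135 | 135 ; refund | -199 | -199 ; transfer | 329 | 175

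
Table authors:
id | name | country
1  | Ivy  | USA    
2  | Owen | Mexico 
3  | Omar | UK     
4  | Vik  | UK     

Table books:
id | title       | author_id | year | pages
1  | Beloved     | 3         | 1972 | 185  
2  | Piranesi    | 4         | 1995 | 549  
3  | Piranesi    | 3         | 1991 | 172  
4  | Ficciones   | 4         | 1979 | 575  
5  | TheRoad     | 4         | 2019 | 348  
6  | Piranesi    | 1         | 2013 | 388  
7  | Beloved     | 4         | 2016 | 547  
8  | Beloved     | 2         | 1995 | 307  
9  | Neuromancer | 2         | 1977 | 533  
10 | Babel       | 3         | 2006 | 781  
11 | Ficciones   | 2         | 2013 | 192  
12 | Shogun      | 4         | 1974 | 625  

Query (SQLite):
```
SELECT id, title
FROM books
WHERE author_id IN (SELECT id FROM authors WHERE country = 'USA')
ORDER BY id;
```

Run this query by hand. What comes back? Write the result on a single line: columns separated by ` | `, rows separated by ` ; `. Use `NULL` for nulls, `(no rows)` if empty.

Inner query: authors.id where country = 'USA'.
Outer: keep books rows whose author_id is in that set.
Inner query → {1}

6 | Piranesi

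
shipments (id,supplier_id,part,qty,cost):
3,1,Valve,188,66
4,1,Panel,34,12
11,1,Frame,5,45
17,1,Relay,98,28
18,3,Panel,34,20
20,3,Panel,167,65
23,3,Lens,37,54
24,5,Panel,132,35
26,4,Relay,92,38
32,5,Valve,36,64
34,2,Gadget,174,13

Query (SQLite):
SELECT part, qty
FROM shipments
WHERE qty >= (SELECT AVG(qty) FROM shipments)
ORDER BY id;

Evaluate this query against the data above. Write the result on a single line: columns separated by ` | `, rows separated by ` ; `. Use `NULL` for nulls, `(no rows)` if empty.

Valve | 188 ; Relay | 98 ; Panel | 167 ; Panel | 132 ; Relay | 92 ; Gadget | 174

Scalar subquery: AVG(qty) over all shipments rows = 90.636364 (≈; comparison uses full precision).
Keep rows where qty >= that value.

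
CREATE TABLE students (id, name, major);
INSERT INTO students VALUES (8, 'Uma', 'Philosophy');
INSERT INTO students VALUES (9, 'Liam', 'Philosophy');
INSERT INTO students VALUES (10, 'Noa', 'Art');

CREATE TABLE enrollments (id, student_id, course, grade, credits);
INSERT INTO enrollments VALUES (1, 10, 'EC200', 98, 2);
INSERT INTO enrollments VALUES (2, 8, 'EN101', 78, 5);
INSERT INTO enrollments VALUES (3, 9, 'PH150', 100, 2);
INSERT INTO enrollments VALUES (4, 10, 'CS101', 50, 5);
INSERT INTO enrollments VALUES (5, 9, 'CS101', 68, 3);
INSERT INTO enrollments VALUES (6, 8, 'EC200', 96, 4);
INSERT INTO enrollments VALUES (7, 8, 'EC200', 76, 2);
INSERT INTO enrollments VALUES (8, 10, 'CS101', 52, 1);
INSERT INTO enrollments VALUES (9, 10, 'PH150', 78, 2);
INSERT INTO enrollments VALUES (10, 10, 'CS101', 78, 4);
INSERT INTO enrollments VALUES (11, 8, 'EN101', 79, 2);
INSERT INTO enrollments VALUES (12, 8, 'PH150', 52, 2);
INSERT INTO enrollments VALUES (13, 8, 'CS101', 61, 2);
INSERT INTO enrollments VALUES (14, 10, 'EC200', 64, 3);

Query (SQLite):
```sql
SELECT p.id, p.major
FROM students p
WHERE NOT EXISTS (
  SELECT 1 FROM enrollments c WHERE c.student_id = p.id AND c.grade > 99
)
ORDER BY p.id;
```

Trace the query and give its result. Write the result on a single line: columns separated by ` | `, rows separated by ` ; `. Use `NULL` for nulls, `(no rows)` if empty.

For each students row, check whether any enrollments with matching student_id has grade > 99.
Keep rows where that is false.

8 | Philosophy ; 10 | Art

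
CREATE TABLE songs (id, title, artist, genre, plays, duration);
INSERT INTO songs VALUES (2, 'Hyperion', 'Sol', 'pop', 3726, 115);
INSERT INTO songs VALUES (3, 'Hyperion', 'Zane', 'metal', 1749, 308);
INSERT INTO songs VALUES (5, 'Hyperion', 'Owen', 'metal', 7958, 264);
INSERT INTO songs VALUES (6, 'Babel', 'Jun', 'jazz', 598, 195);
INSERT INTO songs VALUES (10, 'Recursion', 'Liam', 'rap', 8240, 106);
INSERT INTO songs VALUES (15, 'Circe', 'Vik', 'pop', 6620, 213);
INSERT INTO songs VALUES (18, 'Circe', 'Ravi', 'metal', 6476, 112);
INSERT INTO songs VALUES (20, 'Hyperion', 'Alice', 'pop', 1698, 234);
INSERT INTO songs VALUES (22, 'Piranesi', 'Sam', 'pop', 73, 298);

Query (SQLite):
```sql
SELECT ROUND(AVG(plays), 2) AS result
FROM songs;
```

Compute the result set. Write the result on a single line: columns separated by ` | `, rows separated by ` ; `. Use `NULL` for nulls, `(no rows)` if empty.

All plays values: [3726, 1749, 7958, 598, 8240, 6620, 6476, 1698, 73].
AVG = 37138 / 9 (rounded to 2 dp).

4126.44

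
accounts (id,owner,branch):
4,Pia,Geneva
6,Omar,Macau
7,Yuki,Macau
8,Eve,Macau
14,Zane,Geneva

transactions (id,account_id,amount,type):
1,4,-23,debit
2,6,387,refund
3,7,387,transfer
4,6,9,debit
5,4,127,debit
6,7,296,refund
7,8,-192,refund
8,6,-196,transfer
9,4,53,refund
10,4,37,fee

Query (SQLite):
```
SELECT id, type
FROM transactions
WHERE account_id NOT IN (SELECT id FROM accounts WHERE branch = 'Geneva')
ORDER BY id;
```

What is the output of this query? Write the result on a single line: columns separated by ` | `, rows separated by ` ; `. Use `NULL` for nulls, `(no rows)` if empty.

Inner query: accounts.id where branch = 'Geneva'.
Outer: keep transactions rows whose account_id is not in that set.
Inner query → {4, 14}

2 | refund ; 3 | transfer ; 4 | debit ; 6 | refund ; 7 | refund ; 8 | transfer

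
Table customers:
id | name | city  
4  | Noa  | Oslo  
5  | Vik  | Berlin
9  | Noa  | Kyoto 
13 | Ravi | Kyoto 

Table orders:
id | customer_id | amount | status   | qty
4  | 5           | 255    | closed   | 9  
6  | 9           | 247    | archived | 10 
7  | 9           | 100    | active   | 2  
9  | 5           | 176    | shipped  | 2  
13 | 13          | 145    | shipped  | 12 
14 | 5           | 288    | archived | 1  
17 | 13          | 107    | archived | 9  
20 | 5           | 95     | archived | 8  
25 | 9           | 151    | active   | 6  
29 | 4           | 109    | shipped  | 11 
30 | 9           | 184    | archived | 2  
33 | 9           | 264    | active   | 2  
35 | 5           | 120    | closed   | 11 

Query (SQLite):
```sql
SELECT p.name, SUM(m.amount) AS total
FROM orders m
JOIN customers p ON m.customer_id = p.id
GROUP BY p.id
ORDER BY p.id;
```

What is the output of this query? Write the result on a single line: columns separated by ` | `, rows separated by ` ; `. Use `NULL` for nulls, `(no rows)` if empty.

Join each orders row to its customers via customer_id.
Group joined rows by customers.id; compute SUM(m.amount) per group.
  4: ids {29} → SUM(m.amount)=109
  5: ids {4, 9, 14, 20, 35} → SUM(m.amount)=934
  9: ids {6, 7, 25, 30, 33} → SUM(m.amount)=946
  13: ids {13, 17} → SUM(m.amount)=252

Noa | 109 ; Vik | 934 ; Noa | 946 ; Ravi | 252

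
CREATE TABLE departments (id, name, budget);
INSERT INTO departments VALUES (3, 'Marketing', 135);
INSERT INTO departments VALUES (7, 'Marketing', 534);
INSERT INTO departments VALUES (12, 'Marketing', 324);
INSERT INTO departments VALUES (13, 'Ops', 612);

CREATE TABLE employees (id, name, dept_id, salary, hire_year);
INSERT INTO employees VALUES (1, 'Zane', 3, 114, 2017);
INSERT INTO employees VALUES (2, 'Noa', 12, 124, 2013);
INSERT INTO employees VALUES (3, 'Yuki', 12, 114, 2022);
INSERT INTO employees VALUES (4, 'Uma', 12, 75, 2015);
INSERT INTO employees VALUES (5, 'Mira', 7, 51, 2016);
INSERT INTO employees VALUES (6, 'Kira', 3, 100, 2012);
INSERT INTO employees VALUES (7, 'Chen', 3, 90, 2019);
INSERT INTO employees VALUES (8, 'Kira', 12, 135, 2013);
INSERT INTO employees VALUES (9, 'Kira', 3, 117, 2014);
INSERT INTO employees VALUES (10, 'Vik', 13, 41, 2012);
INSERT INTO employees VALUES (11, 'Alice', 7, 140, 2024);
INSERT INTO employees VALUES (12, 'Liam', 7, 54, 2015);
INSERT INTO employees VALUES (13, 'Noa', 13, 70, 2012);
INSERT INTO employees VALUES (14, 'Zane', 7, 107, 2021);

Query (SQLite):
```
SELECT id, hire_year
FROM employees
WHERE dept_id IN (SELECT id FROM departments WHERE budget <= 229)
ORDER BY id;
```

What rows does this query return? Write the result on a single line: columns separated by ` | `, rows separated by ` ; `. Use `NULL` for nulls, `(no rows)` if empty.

Inner query: departments.id where budget <= 229.
Outer: keep employees rows whose dept_id is in that set.
Inner query → {3}

1 | 2017 ; 6 | 2012 ; 7 | 2019 ; 9 | 2014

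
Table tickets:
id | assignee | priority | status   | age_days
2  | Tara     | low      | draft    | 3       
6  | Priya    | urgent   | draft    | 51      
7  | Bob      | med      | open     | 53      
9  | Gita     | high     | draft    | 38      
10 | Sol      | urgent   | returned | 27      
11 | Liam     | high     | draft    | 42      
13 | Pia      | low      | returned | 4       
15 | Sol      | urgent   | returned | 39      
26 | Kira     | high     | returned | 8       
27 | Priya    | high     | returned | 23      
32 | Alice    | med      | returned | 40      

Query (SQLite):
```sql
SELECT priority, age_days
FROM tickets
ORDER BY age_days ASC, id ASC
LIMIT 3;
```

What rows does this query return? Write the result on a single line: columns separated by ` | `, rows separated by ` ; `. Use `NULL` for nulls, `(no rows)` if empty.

low | 3 ; low | 4 ; high | 8

Sort by age_days asc, tiebreak id asc: (3, id=2), (4, id=13), (8, id=26), (23, id=27), (27, id=10), (38, id=9) …. Take first 3.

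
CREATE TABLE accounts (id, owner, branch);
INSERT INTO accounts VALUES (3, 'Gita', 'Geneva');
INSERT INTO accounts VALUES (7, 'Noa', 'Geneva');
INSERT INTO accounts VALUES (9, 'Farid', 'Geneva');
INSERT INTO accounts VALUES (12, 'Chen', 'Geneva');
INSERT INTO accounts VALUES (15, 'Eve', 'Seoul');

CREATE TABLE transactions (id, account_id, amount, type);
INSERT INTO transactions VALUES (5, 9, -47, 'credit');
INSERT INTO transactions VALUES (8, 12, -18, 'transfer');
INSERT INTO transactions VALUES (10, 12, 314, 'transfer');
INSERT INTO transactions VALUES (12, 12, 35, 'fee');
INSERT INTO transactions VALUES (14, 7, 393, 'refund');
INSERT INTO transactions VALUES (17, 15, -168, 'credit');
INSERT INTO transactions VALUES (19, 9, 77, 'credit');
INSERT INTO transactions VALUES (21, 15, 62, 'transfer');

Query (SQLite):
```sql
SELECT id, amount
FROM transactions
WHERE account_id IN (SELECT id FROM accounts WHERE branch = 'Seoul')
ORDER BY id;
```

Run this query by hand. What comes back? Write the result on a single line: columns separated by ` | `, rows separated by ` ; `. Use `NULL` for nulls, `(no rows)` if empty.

Inner query: accounts.id where branch = 'Seoul'.
Outer: keep transactions rows whose account_id is in that set.
Inner query → {15}

17 | -168 ; 21 | 62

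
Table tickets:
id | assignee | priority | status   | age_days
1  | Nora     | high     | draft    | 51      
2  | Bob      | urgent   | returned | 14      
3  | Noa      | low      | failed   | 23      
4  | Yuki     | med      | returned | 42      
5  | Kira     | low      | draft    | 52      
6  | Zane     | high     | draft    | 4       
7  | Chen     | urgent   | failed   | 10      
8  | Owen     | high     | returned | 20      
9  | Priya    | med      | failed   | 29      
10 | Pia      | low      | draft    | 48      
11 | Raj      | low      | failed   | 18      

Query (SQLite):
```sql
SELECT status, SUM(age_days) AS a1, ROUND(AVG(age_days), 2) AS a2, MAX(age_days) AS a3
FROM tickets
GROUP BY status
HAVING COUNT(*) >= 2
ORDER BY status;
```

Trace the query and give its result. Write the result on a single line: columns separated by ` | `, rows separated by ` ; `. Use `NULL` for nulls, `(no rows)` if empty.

draft | 155 | 38.75 | 52 ; failed | 80 | 20 | 29 ; returned | 76 | 25.33 | 42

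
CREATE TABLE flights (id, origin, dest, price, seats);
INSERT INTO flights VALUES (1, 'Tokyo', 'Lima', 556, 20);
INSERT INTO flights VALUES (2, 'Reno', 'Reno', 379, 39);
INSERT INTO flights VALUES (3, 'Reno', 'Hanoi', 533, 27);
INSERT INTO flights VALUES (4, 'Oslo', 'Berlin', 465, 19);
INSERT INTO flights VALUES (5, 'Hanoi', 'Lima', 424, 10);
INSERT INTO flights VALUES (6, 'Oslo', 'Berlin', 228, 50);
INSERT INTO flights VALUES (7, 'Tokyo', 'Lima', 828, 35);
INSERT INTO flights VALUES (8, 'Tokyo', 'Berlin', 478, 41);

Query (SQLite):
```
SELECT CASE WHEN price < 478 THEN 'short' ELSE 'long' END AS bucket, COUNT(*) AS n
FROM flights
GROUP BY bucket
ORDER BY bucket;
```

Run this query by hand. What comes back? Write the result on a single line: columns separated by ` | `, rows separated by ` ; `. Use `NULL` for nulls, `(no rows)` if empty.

Bucket rows by price < 478 → 'short' else 'long'; count each bucket.

long | 4 ; short | 4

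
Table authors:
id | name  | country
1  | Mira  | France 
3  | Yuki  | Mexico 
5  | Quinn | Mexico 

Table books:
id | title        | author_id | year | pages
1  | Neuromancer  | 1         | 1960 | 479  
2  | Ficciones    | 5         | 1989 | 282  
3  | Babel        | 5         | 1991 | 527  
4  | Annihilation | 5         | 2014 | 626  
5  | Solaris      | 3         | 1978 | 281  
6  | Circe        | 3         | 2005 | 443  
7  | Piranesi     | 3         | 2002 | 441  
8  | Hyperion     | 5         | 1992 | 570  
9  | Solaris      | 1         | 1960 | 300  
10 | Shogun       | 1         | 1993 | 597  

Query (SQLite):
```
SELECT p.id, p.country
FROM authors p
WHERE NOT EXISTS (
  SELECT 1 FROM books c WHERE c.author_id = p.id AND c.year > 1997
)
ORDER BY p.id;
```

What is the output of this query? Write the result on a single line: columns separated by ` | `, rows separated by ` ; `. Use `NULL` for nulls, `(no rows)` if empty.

1 | France

For each authors row, check whether any books with matching author_id has year > 1997.
Keep rows where that is false.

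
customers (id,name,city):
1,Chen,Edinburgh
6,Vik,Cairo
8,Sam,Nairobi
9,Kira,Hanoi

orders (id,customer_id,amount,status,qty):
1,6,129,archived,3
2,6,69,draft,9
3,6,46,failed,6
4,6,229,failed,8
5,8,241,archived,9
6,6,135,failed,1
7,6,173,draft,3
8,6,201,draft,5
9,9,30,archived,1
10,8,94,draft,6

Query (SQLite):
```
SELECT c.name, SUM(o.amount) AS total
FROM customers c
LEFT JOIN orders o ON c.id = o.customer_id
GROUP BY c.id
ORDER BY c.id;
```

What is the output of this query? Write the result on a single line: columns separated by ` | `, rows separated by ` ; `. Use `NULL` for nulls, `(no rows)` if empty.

LEFT JOIN keeps every customers row; unmatched ones get NULL for orders columns.
Group by customers.id and compute SUM(o.amount). SUM over an all-NULL group is NULL.
  1: ids {—} → SUM(o.amount)=NULL
  6: ids {1, 2, 3, 4, 6, 7, 8} → SUM(o.amount)=982
  8: ids {5, 10} → SUM(o.amount)=335
  9: ids {9} → SUM(o.amount)=30

Chen | NULL ; Vik | 982 ; Sam | 335 ; Kira | 30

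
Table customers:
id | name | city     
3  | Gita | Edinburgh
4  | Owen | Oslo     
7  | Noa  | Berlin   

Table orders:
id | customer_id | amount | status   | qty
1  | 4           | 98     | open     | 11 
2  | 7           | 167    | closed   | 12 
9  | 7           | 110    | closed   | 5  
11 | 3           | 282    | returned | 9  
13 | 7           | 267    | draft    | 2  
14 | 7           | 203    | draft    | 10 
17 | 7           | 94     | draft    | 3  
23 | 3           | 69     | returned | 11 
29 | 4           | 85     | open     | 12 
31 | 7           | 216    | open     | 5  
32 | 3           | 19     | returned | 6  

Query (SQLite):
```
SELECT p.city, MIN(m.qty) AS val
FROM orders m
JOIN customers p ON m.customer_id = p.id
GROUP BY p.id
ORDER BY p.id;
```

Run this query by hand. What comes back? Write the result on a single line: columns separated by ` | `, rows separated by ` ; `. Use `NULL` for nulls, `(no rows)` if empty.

Join each orders row to its customers via customer_id.
Group joined rows by customers.id; compute MIN(m.qty) per group.
  3: ids {11, 23, 32} → MIN(m.qty)=6
  4: ids {1, 29} → MIN(m.qty)=11
  7: ids {2, 9, 13, 14, 17, 31} → MIN(m.qty)=2

Edinburgh | 6 ; Oslo | 11 ; Berlin | 2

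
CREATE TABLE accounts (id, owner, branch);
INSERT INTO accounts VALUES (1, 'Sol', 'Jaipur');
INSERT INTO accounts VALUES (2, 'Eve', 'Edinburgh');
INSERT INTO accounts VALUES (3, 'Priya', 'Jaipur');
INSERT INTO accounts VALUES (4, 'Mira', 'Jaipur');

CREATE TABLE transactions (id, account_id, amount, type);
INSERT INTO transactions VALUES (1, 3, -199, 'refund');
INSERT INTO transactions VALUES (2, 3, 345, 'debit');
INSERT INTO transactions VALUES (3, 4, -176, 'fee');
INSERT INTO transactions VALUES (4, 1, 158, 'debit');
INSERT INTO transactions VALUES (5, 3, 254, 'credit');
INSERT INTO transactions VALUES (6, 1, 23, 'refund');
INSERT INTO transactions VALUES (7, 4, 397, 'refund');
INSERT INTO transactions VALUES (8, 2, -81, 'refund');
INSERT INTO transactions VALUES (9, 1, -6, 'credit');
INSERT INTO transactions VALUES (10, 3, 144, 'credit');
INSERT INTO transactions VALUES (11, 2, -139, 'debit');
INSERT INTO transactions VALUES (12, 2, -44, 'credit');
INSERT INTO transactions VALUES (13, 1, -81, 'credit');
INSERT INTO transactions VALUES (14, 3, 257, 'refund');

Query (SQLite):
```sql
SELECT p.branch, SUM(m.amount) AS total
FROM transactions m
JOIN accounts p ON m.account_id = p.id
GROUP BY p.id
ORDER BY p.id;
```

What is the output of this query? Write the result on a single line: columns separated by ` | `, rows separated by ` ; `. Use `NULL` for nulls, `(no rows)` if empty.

Jaipur | 94 ; Edinburgh | -264 ; Jaipur | 801 ; Jaipur | 221

Join each transactions row to its accounts via account_id.
Group joined rows by accounts.id; compute SUM(m.amount) per group.
  1: ids {4, 6, 9, 13} → SUM(m.amount)=94
  2: ids {8, 11, 12} → SUM(m.amount)=-264
  3: ids {1, 2, 5, 10, 14} → SUM(m.amount)=801
  4: ids {3, 7} → SUM(m.amount)=221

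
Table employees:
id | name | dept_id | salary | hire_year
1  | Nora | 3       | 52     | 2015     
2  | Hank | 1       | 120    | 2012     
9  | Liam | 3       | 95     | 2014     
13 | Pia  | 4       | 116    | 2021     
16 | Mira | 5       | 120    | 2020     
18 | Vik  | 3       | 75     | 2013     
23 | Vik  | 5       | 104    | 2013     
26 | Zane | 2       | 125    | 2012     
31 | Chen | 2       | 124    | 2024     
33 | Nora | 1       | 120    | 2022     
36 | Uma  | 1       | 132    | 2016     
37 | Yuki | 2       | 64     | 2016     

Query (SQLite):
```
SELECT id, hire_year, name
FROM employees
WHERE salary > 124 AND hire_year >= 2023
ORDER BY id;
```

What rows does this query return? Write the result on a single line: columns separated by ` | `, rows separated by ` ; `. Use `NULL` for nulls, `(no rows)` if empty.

(no rows)

salary > 124: ids {26, 36}
hire_year >= 2023: ids {31}
Combine with AND.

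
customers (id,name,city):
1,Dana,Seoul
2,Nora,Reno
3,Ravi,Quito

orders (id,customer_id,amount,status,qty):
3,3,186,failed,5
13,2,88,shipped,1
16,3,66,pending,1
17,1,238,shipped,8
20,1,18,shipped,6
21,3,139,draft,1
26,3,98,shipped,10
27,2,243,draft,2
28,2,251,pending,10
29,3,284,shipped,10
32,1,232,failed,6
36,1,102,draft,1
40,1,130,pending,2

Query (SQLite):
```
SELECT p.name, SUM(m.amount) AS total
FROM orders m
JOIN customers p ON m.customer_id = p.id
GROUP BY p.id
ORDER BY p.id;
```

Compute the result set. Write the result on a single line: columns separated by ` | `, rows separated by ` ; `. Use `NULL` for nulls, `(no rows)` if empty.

Join each orders row to its customers via customer_id.
Group joined rows by customers.id; compute SUM(m.amount) per group.
  1: ids {17, 20, 32, 36, 40} → SUM(m.amount)=720
  2: ids {13, 27, 28} → SUM(m.amount)=582
  3: ids {3, 16, 21, 26, 29} → SUM(m.amount)=773

Dana | 720 ; Nora | 582 ; Ravi | 773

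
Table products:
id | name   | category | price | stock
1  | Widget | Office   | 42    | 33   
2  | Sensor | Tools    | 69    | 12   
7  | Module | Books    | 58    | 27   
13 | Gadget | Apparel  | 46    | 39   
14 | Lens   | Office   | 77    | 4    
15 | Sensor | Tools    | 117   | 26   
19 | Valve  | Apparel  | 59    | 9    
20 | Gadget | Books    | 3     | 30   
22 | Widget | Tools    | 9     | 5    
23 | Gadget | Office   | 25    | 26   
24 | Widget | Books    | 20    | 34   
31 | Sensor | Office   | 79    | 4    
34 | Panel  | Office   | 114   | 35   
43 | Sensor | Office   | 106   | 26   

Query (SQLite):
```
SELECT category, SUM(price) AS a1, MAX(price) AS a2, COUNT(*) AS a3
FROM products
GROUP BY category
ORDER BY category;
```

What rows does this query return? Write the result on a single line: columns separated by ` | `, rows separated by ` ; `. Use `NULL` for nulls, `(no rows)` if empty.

Group products by category.
Per group compute: SUM(price), MAX(price), COUNT(*).
  Apparel: ids {13, 19} → SUM(price)=105, MAX(price)=59, COUNT(*)=2
  Books: ids {7, 20, 24} → SUM(price)=81, MAX(price)=58, COUNT(*)=3
  Office: ids {1, 14, 23, 31, 34, 43} → SUM(price)=443, MAX(price)=114, COUNT(*)=6
  Tools: ids {2, 15, 22} → SUM(price)=195, MAX(price)=117, COUNT(*)=3

Apparel | 105 | 59 | 2 ; Books | 81 | 58 | 3 ; Office | 443 | 114 | 6 ; Tools | 195 | 117 | 3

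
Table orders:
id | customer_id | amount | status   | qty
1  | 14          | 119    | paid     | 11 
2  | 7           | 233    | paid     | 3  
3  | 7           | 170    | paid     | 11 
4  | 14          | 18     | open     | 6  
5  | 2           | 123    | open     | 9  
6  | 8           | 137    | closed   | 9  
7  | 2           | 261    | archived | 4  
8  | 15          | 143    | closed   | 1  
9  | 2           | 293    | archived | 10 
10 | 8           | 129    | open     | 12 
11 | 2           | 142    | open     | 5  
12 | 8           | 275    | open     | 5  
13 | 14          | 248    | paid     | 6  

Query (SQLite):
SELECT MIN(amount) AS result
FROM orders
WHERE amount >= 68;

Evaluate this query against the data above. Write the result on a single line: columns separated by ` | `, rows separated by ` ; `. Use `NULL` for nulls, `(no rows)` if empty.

119

Rows where amount >= 68 → amount values: [119, 233, 170, 123, 137, 261, 143, 293, 129, 142, 275, 248].
MIN of non-NULL values = 119.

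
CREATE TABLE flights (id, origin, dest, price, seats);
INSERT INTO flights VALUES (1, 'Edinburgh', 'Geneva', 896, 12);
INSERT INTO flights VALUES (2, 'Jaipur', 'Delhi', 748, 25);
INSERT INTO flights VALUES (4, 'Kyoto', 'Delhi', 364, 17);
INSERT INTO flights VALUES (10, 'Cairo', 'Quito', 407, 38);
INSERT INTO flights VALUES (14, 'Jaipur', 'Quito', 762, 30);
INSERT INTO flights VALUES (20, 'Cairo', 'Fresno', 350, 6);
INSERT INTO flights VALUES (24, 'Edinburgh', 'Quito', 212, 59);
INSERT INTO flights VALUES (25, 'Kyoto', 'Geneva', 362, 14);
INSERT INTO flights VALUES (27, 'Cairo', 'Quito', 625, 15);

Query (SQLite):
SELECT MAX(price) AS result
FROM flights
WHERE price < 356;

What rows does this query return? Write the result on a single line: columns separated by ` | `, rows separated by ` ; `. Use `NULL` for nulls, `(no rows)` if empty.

Rows where price < 356 → price values: [350, 212].
MAX of non-NULL values = 350.

350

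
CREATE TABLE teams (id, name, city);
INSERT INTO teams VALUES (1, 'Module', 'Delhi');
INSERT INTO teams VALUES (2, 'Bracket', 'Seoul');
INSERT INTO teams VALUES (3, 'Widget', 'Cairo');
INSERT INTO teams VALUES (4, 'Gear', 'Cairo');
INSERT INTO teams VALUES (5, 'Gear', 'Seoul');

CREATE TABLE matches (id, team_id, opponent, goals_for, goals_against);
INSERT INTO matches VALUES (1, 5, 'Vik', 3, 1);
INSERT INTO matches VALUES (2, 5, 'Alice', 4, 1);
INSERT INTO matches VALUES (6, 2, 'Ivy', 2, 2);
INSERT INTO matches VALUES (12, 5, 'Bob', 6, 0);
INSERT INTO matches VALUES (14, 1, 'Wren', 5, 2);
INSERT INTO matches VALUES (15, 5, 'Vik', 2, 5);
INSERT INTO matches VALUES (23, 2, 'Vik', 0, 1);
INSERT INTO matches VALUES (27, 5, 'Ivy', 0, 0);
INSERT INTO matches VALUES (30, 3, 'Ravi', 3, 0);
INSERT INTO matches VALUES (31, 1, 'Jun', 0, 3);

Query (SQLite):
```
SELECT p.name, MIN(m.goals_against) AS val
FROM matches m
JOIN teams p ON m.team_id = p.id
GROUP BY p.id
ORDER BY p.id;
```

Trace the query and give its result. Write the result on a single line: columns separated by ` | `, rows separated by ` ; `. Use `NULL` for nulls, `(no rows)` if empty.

Join each matches row to its teams via team_id.
Group joined rows by teams.id; compute MIN(m.goals_against) per group.
  1: ids {14, 31} → MIN(m.goals_against)=2
  2: ids {6, 23} → MIN(m.goals_against)=1
  3: ids {30} → MIN(m.goals_against)=0
  5: ids {1, 2, 12, 15, 27} → MIN(m.goals_against)=0

Module | 2 ; Bracket | 1 ; Widget | 0 ; Gear | 0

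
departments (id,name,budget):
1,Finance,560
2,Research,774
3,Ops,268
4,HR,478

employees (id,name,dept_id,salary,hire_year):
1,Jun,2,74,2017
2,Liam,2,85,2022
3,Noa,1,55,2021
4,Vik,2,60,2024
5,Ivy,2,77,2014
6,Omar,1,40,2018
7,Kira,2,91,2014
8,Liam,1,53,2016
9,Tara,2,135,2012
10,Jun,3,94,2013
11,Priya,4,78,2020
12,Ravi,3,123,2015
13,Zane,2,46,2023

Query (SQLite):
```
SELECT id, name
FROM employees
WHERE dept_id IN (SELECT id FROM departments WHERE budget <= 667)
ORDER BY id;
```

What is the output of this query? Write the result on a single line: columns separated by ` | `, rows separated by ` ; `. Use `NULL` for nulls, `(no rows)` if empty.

3 | Noa ; 6 | Omar ; 8 | Liam ; 10 | Jun ; 11 | Priya ; 12 | Ravi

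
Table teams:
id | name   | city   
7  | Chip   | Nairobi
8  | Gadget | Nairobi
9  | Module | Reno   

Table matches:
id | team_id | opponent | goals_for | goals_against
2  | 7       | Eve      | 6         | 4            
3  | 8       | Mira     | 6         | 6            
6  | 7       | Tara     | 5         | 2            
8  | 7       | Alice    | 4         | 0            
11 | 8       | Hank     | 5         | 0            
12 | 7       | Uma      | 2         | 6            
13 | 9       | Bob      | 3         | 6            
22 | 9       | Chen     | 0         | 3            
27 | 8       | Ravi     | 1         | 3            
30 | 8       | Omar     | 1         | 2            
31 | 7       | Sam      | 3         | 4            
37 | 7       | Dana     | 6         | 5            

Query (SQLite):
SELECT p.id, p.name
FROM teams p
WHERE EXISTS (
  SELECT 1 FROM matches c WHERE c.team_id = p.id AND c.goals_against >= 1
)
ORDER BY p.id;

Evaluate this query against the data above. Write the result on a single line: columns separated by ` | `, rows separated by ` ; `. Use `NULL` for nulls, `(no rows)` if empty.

7 | Chip ; 8 | Gadget ; 9 | Module

For each teams row, check whether any matches with matching team_id has goals_against >= 1.
Keep rows where that is true.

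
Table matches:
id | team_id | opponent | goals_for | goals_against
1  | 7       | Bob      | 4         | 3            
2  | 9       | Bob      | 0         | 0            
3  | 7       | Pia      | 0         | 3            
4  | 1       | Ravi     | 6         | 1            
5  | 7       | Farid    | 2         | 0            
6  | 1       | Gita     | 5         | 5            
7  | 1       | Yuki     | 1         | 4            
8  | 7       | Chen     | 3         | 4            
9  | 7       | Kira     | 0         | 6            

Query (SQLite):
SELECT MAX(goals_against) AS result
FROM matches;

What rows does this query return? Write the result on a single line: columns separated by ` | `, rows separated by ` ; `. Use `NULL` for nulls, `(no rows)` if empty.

All goals_against values: [3, 0, 3, 1, 0, 5, 4, 4, 6].
MAX of non-NULL values = 6.

6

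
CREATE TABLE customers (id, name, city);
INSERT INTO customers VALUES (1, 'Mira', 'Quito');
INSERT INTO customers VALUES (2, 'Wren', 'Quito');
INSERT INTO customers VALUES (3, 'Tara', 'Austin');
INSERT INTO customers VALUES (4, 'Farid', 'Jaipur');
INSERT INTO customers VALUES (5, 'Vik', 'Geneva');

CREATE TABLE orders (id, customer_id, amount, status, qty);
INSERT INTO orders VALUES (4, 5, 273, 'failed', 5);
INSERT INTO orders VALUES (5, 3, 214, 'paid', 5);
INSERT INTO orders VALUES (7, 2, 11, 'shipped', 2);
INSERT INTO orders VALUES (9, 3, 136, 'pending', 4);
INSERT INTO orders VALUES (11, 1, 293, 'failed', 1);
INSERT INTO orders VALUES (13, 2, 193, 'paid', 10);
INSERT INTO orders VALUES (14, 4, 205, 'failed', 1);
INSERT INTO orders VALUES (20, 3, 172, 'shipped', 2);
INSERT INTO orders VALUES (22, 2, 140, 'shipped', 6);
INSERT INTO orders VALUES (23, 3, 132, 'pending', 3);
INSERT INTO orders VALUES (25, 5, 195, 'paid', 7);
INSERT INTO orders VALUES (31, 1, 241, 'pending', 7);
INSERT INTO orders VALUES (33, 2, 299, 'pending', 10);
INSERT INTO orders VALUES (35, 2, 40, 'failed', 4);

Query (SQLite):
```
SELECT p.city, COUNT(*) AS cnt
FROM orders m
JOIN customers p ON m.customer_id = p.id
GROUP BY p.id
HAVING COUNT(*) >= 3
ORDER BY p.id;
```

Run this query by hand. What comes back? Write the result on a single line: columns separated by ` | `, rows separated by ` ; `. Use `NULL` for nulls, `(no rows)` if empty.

Join each orders row to its customers via customer_id.
Group joined rows by customers.id; compute COUNT(*) per group.
HAVING: keep groups with count ≥ 3.
  1: ids {11, 31} → COUNT(*)=2
  2: ids {7, 13, 22, 33, 35} → COUNT(*)=5
  3: ids {5, 9, 20, 23} → COUNT(*)=4
  4: ids {14} → COUNT(*)=1
  5: ids {4, 25} → COUNT(*)=2

Quito | 5 ; Austin | 4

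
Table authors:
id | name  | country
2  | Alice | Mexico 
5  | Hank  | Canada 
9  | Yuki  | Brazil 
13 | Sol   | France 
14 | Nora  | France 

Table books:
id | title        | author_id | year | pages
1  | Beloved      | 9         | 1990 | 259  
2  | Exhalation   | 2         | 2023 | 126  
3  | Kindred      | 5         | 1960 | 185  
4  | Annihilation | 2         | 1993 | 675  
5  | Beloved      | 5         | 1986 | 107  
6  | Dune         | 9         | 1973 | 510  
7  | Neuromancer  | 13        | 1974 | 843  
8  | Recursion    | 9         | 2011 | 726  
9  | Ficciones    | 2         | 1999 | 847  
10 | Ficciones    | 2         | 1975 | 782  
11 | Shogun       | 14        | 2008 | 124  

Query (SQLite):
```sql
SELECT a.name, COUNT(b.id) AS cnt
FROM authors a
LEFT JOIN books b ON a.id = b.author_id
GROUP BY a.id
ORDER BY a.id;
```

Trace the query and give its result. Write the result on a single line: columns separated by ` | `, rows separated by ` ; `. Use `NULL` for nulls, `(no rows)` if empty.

Alice | 4 ; Hank | 2 ; Yuki | 3 ; Sol | 1 ; Nora | 1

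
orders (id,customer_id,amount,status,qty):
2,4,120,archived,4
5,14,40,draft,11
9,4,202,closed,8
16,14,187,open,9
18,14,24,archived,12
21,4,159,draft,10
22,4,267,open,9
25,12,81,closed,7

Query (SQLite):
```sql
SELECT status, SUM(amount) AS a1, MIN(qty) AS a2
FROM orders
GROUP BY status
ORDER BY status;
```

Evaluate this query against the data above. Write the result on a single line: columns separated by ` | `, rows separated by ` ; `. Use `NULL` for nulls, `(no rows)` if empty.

archived | 144 | 4 ; closed | 283 | 7 ; draft | 199 | 10 ; open | 454 | 9

Group orders by status.
Per group compute: SUM(amount), MIN(qty).
  archived: ids {2, 18} → SUM(amount)=144, MIN(qty)=4
  closed: ids {9, 25} → SUM(amount)=283, MIN(qty)=7
  draft: ids {5, 21} → SUM(amount)=199, MIN(qty)=10
  open: ids {16, 22} → SUM(amount)=454, MIN(qty)=9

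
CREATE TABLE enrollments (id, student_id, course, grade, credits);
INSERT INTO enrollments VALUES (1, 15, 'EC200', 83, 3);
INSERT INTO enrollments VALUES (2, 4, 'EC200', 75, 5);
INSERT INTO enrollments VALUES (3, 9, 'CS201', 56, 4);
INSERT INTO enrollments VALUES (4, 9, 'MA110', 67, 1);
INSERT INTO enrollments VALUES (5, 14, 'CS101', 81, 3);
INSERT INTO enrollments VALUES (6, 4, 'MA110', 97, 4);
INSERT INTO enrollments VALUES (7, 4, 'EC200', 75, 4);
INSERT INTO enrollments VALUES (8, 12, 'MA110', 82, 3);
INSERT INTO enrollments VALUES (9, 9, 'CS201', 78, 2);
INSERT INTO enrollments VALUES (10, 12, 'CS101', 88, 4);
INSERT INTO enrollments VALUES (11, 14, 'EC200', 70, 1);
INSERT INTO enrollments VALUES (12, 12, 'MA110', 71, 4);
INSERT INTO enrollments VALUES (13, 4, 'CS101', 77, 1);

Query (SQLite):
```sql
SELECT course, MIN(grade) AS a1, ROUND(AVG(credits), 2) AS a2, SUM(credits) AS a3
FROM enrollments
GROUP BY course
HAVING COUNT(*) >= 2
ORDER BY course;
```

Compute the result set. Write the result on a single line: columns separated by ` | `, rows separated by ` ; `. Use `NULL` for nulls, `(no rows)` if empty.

Group enrollments by course.
Per group compute: MIN(grade), ROUND(AVG(credits), 2), SUM(credits).
HAVING: drop groups with fewer than 2 rows.
  CS101: ids {5, 10, 13} → MIN(grade)=77, ROUND(AVG(credits), 2)=2.67, SUM(credits)=8
  CS201: ids {3, 9} → MIN(grade)=56, ROUND(AVG(credits), 2)=3, SUM(credits)=6
  EC200: ids {1, 2, 7, 11} → MIN(grade)=70, ROUND(AVG(credits), 2)=3.25, SUM(credits)=13
  MA110: ids {4, 6, 8, 12} → MIN(grade)=67, ROUND(AVG(credits), 2)=3, SUM(credits)=12

CS101 | 77 | 2.67 | 8 ; CS201 | 56 | 3 | 6 ; EC200 | 70 | 3.25 | 13 ; MA110 | 67 | 3 | 12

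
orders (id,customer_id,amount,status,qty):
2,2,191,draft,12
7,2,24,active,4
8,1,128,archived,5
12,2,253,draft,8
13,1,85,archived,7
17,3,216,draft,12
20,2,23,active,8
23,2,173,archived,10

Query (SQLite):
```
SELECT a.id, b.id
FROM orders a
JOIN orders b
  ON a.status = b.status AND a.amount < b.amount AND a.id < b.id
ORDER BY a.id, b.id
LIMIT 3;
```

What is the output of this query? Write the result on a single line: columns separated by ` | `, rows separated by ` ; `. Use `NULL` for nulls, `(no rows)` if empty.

Pairs (a,b) with same status, a.amount < b.amount, a.id < b.id.
status groups: active:{7,20} archived:{8,13,23} draft:{2,12,17}
Ordered by (a.id, b.id); first 3.

2 | 12 ; 2 | 17 ; 8 | 23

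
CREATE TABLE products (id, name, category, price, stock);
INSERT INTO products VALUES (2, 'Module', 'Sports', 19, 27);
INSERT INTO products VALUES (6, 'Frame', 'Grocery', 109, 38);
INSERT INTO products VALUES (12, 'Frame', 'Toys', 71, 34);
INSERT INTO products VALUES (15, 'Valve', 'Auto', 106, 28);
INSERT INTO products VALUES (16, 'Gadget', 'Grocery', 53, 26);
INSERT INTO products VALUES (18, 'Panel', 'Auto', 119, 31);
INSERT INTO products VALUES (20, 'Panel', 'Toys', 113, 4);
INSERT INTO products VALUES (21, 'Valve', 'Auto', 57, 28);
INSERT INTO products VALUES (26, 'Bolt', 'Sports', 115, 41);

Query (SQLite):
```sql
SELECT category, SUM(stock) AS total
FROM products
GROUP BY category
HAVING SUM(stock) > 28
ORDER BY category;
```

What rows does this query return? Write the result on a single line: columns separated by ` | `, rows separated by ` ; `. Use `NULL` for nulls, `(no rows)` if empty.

Auto | 87 ; Grocery | 64 ; Sports | 68 ; Toys | 38

Partition products by category; compute SUM(stock) within each group.
HAVING: keep groups where SUM(stock) > 28.
  Auto: ids {15, 18, 21} → SUM(stock)=87
  Grocery: ids {6, 16} → SUM(stock)=64
  Sports: ids {2, 26} → SUM(stock)=68
  Toys: ids {12, 20} → SUM(stock)=38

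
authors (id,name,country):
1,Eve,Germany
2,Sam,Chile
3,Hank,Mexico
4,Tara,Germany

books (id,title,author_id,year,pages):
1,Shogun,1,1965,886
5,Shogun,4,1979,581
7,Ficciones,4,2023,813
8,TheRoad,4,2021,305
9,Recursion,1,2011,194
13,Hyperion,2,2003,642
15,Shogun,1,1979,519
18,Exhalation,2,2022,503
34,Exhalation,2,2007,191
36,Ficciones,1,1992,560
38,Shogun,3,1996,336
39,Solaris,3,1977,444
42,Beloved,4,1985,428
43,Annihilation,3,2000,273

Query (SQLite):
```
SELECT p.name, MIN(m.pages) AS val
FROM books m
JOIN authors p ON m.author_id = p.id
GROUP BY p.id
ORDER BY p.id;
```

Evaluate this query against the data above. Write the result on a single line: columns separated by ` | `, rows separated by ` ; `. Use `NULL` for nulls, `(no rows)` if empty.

Eve | 194 ; Sam | 191 ; Hank | 273 ; Tara | 305

Join each books row to its authors via author_id.
Group joined rows by authors.id; compute MIN(m.pages) per group.
  1: ids {1, 9, 15, 36} → MIN(m.pages)=194
  2: ids {13, 18, 34} → MIN(m.pages)=191
  3: ids {38, 39, 43} → MIN(m.pages)=273
  4: ids {5, 7, 8, 42} → MIN(m.pages)=305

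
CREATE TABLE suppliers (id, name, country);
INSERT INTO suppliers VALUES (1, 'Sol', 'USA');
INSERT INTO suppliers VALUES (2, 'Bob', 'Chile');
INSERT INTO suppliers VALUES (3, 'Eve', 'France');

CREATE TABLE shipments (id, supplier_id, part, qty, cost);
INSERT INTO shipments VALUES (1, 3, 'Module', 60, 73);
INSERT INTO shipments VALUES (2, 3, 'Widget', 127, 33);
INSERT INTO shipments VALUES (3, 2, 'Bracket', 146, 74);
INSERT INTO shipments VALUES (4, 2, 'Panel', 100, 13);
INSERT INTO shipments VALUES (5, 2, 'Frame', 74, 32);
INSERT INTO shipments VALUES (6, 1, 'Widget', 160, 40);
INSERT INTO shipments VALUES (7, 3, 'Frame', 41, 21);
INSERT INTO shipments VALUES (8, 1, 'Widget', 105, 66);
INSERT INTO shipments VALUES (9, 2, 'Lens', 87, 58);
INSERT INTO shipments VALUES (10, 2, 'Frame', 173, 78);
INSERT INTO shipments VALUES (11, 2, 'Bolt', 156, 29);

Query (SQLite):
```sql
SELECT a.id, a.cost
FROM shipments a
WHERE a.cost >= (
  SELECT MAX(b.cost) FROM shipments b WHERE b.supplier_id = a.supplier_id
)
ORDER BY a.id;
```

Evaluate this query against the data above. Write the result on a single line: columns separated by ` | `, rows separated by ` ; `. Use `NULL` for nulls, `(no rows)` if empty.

1 | 73 ; 8 | 66 ; 10 | 78

For each shipments row a, compute MAX(cost) over rows sharing a.supplier_id.
Keep row a if a.cost >= that per-group MAX.
  supplier_id=1: MAX(cost) = 66
  supplier_id=2: MAX(cost) = 78
  supplier_id=3: MAX(cost) = 73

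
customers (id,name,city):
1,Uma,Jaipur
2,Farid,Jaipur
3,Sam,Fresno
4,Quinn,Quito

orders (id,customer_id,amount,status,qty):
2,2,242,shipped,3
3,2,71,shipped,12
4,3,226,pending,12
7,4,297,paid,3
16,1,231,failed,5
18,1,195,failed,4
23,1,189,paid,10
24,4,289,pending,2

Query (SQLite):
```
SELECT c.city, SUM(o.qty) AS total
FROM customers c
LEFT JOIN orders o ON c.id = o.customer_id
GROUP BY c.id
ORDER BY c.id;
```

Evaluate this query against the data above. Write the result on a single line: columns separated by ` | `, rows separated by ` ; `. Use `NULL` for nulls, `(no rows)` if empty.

Jaipur | 19 ; Jaipur | 15 ; Fresno | 12 ; Quito | 5

LEFT JOIN keeps every customers row; unmatched ones get NULL for orders columns.
Group by customers.id and compute SUM(o.qty). SUM over an all-NULL group is NULL.
  1: ids {16, 18, 23} → SUM(o.qty)=19
  2: ids {2, 3} → SUM(o.qty)=15
  3: ids {4} → SUM(o.qty)=12
  4: ids {7, 24} → SUM(o.qty)=5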